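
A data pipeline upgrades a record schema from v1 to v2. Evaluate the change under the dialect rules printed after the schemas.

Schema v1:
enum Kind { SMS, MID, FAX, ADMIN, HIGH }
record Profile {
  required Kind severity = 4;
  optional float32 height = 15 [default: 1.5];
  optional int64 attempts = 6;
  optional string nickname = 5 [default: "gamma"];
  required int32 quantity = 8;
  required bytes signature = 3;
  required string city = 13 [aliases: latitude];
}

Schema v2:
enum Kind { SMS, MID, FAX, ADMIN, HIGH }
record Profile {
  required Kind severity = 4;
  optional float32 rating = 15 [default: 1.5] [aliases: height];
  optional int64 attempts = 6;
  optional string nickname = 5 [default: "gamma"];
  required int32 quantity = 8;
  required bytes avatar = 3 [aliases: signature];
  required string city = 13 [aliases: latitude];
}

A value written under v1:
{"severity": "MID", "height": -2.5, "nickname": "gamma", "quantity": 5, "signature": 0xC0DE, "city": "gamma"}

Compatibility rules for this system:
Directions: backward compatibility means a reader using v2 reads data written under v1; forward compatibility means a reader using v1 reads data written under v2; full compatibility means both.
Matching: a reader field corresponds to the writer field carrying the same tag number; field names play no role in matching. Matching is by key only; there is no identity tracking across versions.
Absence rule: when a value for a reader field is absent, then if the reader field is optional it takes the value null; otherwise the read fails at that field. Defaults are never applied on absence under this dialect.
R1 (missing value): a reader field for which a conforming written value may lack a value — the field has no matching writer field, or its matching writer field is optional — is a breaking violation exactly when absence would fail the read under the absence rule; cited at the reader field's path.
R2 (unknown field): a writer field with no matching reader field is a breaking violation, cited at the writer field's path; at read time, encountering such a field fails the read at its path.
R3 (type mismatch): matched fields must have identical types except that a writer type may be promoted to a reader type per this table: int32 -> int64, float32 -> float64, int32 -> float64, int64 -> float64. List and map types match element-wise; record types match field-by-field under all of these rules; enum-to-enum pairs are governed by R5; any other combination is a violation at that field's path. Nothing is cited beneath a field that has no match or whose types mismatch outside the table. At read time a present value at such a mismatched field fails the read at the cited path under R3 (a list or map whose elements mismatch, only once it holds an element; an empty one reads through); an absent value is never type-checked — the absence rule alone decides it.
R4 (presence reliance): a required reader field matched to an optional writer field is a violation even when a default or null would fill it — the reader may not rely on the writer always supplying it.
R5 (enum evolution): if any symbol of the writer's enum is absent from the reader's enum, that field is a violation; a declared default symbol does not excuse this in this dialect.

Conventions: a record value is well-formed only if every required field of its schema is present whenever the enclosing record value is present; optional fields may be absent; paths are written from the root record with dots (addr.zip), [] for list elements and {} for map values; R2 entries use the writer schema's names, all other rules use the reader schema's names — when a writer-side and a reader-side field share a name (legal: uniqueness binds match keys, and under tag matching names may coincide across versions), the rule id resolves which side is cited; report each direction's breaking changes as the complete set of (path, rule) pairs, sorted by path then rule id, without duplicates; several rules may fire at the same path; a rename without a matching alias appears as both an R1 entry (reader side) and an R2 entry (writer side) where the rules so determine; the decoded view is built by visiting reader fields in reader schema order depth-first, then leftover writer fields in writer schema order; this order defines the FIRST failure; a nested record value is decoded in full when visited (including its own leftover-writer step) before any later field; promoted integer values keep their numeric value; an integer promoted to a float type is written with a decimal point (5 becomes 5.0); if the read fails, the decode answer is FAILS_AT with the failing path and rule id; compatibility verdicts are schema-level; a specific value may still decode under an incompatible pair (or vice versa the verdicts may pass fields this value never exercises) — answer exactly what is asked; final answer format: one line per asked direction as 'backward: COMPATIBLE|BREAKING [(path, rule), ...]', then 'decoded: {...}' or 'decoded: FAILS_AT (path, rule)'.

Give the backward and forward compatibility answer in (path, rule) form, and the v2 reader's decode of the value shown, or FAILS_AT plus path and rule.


the writer's type comes first in each Profile pair
backward pass over Profile, reader schema v2, writer schema v1:
  severity: paired with writer severity (Kind -> Kind; writer required)
  rating: paired with writer height (float32 -> float32; writer optional)
  attempts: paired with writer attempts (int64 -> int64; writer optional)
  nickname: paired with writer nickname (string -> string; writer optional)
  quantity: paired with writer quantity (int32 -> int32; writer required)
  avatar: paired with writer signature (bytes -> bytes; writer required)
  city: paired with writer city (string -> string; writer required)
  => backward: COMPATIBLE
forward pass over Profile, reader schema v1, writer schema v2:
  severity: paired with writer severity (Kind -> Kind; writer required)
  height: paired with writer rating (float32 -> float32; writer optional)
  attempts: paired with writer attempts (int64 -> int64; writer optional)
  nickname: paired with writer nickname (string -> string; writer optional)
  quantity: paired with writer quantity (int32 -> int32; writer required)
  signature: paired with writer avatar (bytes -> bytes; writer required)
  city: paired with writer city (string -> string; writer required)
  => forward: COMPATIBLE
migrating the Profile value to v2:
  severity := "MID"
  rating := -2.5 (from writer height)
  attempts := null (absent, optional -> null)
  nickname := "gamma"
  quantity := 5
  avatar := 0xC0DE (from writer signature)
  city := "gamma"
  => decoded: {"severity": "MID", "rating": -2.5, "attempts": null, "nickname": "gamma", "quantity": 5, "avatar": 0xC0DE, "city": "gamma"}

backward: COMPATIBLE []; forward: COMPATIBLE []; decoded: {"severity": "MID", "rating": -2.5, "attempts": null, "nickname": "gamma", "quantity": 5, "avatar": 0xC0DE, "city": "gamma"}


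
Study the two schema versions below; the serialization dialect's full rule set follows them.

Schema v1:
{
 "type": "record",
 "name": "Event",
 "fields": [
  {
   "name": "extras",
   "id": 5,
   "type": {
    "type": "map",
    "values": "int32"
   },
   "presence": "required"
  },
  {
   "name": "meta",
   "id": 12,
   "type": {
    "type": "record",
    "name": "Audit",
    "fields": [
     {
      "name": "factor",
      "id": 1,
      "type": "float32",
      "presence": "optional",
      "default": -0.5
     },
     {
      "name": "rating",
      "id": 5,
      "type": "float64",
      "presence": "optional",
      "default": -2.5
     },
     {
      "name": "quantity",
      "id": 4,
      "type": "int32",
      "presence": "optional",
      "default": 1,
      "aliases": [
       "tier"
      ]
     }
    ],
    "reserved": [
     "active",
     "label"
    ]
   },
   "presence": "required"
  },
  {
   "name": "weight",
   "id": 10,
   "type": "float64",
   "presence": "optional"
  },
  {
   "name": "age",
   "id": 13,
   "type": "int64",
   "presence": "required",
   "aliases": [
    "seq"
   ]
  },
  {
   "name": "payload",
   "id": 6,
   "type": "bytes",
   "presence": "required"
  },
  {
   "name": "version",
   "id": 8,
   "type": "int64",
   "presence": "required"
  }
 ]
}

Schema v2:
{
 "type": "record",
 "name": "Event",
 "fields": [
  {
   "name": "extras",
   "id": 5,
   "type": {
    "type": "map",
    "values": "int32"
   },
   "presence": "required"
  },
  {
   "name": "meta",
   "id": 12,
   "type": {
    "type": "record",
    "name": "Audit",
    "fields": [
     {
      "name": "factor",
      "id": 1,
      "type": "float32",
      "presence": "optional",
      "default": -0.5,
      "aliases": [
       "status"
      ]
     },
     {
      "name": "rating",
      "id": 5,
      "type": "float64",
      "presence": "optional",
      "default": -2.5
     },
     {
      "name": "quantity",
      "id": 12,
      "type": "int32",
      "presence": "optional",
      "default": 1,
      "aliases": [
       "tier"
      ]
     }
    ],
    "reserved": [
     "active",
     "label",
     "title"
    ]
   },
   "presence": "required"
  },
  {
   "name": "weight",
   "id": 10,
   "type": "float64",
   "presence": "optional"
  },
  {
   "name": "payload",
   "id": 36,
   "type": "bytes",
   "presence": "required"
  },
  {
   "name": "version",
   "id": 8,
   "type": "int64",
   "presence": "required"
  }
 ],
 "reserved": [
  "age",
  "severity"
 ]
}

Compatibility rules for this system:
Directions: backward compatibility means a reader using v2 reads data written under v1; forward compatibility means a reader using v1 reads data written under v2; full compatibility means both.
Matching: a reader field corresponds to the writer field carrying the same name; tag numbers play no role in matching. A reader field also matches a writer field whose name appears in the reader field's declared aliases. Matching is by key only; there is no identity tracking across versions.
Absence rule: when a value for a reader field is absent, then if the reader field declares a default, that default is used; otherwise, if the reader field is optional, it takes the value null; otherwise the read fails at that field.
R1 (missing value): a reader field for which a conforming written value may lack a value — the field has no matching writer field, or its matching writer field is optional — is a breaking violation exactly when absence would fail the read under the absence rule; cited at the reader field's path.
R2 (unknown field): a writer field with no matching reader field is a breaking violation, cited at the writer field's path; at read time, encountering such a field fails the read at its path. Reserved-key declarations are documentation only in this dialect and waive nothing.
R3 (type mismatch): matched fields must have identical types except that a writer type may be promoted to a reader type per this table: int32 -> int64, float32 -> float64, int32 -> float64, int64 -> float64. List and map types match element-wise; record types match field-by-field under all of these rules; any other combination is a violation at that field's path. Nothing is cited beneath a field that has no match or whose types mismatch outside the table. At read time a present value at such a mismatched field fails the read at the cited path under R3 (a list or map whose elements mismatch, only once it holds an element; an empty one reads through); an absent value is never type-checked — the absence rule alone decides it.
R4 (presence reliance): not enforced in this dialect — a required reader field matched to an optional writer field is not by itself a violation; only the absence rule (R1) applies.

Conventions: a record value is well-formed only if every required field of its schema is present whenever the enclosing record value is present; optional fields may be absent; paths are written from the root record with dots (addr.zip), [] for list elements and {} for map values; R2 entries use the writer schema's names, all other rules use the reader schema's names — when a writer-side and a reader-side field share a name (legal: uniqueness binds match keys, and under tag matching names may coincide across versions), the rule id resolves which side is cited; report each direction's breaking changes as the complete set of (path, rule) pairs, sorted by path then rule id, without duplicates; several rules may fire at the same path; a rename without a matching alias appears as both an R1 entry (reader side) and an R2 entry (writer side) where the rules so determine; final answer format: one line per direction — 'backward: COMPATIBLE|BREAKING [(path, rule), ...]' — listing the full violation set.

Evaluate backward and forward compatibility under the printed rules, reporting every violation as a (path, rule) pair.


in Event below, arrows point writer -> reader
checking backward for Event: reader v2 against writer v1:
  map<string, int32> -> map<string, int32>, writer required: extras aligns to extras
  Audit -> Audit, writer required: meta aligns to meta
  float64 -> float64, writer optional: weight aligns to weight
  bytes -> bytes, writer required: payload aligns to payload
  int64 -> int64, writer required: version aligns to version
  writer age: unknown to reader
  float32 -> float32, writer optional: meta.factor aligns to meta.factor
  float64 -> float64, writer optional: meta.rating aligns to meta.rating
  int32 -> int32, writer optional: meta.quantity aligns to meta.quantity
  violation R2 at age
  => backward verdict for Event: BREAKING, 1 violation(s)
checking forward for Event: reader v1 against writer v2:
  map<string, int32> -> map<string, int32>, writer required: extras aligns to extras
  Audit -> Audit, writer required: meta aligns to meta
  float64 -> float64, writer optional: weight aligns to weight
  age: no writer-side match
  bytes -> bytes, writer required: payload aligns to payload
  int64 -> int64, writer required: version aligns to version
  float32 -> float32, writer optional: meta.factor aligns to meta.factor
  float64 -> float64, writer optional: meta.rating aligns to meta.rating
  int32 -> int32, writer optional: meta.quantity aligns to meta.quantity
  violation R1 at age
  => forward verdict for Event: BREAKING, 1 violation(s)

backward: BREAKING [(age, R2)]; forward: BREAKING [(age, R1)]


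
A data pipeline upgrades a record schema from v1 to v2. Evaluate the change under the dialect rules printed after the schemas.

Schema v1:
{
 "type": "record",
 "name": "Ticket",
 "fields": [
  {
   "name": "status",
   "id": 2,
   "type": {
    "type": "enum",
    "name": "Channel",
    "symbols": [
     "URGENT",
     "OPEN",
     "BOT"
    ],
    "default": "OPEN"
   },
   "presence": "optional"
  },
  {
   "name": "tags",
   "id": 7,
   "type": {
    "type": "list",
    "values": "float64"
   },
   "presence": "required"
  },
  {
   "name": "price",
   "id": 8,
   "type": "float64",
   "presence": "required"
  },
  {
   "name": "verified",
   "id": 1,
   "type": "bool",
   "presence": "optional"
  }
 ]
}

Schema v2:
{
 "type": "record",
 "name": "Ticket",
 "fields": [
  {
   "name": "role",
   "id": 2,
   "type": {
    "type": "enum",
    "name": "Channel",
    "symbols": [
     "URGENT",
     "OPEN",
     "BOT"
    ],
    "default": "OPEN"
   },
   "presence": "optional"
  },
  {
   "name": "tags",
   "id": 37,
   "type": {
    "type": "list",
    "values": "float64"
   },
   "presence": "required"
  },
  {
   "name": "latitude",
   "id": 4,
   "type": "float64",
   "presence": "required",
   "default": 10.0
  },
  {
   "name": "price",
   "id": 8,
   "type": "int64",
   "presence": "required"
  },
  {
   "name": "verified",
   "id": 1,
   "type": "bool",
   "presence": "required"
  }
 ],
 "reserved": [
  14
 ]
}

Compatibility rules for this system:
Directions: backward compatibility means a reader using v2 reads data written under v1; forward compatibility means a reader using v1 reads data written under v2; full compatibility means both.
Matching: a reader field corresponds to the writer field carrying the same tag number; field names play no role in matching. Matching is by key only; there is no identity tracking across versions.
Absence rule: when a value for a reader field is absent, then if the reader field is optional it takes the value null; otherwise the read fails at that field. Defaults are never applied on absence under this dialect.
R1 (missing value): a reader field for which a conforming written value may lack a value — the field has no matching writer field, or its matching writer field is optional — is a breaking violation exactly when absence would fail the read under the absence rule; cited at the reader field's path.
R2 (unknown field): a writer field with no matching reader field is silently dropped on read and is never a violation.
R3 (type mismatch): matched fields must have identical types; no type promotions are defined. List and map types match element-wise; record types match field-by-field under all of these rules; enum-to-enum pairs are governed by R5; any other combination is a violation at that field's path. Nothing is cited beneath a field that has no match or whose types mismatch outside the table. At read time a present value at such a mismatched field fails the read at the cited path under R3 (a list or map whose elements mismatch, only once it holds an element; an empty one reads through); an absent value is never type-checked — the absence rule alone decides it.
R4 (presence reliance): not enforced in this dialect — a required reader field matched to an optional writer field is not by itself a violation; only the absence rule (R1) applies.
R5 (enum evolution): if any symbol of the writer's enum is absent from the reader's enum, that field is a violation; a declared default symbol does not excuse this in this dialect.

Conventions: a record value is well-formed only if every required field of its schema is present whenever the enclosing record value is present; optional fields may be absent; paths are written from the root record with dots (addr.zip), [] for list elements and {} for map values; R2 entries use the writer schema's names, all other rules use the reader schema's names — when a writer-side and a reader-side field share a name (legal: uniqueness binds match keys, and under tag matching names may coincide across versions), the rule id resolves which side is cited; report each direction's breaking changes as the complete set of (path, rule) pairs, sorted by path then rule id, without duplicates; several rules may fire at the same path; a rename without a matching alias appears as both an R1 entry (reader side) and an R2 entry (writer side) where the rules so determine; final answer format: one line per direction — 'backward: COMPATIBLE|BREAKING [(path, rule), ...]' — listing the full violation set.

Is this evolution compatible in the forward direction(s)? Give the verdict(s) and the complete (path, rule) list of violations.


forward: BREAKING [(price, R3), (tags, R1)]

arrows below run writer -> reader for Ticket
forward analysis of Ticket with v1 as reader and v2 as writer:
  writer optional, Channel -> Channel: reader status maps from writer role
  tags: no writer match
  writer required, int64 -> float64: reader price maps from writer price
  writer required, bool -> bool: reader verified maps from writer verified
  leftover writer field: tags
  leftover writer field: latitude
  rule R3 violated at price
  rule R1 violated at tags
  => 2 violation(s): forward is BREAKING for Ticket
remaining Ticket differences; none change what is asked:
  field verified in record Ticket: optional changed to required -> matters only for Ticket's backward compatibility — outside the asked direction
  renamed field status to role in record Ticket -> triggers nothing under Ticket's printed rules — same verdict
  added field latitude to record Ticket: required float64, tag 4, default 10.0 (in v2 it sits immediately before price) -> matters only for Ticket's backward compatibility — outside the asked direction


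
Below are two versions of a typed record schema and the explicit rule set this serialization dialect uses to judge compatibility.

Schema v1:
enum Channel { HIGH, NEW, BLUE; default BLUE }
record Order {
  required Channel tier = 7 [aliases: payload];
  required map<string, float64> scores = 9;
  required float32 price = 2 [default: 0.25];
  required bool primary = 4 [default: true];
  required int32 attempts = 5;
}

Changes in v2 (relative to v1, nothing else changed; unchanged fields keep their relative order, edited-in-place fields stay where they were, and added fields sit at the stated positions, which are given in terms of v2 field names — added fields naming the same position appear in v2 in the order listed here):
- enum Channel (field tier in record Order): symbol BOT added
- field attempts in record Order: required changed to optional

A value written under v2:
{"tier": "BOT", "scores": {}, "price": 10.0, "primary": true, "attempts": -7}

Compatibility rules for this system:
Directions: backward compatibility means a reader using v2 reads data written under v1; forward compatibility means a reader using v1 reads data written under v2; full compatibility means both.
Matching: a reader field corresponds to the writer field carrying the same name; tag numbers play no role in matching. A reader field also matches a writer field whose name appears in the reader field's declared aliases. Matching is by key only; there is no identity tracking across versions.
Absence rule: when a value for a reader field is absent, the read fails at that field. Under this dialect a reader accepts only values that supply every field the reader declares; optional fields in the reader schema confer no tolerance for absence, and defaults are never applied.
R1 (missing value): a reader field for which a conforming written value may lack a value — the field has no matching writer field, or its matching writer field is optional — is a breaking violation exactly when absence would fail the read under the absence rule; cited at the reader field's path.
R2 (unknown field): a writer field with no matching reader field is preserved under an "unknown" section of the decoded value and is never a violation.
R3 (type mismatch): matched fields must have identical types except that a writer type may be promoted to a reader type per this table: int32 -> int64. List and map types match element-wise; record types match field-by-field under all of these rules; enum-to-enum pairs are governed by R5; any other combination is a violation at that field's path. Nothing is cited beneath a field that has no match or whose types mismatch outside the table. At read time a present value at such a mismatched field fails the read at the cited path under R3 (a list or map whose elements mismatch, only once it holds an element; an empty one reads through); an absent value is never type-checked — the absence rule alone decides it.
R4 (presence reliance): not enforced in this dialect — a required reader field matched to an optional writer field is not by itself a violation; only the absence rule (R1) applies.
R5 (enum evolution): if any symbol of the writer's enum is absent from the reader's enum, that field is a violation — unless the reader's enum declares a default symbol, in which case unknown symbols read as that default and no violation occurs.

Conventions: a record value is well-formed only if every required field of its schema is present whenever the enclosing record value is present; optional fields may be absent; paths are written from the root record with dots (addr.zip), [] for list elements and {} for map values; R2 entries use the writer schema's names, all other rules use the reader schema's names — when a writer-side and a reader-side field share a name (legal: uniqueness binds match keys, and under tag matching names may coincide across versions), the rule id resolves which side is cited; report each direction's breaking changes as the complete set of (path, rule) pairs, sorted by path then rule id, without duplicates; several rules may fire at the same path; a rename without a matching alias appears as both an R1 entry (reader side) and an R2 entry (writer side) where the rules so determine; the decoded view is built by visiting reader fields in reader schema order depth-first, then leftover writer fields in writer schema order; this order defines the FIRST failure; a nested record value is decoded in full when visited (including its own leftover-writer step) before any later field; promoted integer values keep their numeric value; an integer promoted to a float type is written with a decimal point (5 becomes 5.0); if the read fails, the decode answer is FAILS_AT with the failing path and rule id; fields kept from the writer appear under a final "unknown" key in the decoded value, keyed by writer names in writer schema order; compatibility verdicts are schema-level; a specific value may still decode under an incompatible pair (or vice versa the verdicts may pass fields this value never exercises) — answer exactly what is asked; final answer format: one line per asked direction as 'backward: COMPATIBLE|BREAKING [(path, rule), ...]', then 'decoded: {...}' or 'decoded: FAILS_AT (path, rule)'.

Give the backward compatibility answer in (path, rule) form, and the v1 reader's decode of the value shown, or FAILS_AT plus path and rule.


backward: COMPATIBLE []; decoded: {"tier": "BLUE", "scores": {}, "price": 10.0, "primary": true, "attempts": -7}

arrows below run writer -> reader for Order
backward pass over Order, reader schema v2, writer schema v1:
  tier <- tier (Channel -> Channel, writer required)
  scores <- scores (map<string, float64> -> map<string, float64>, writer required)
  price <- price (float32 -> float32, writer required)
  primary <- primary (bool -> bool, writer required)
  attempts <- attempts (int32 -> int32, writer required)
  => backward verdict for Order: COMPATIBLE, no violations
decode walk for Order under reader schema v1:
  tier := "BLUE" (symbol BOT -> reader default)
  scores := {}
  price := 10.0
  primary := true
  attempts := -7
  => decoded: {"tier": "BLUE", "scores": {}, "price": 10.0, "primary": true, "attempts": -7}
checking off the Order differences that do not matter here:
  enum Channel (field tier in record Order): symbol BOT added -> fires no rule on Order, leaving the asked answer as it is
  field attempts in record Order: required changed to optional -> fires only in the forward direction of Order, which is not asked here


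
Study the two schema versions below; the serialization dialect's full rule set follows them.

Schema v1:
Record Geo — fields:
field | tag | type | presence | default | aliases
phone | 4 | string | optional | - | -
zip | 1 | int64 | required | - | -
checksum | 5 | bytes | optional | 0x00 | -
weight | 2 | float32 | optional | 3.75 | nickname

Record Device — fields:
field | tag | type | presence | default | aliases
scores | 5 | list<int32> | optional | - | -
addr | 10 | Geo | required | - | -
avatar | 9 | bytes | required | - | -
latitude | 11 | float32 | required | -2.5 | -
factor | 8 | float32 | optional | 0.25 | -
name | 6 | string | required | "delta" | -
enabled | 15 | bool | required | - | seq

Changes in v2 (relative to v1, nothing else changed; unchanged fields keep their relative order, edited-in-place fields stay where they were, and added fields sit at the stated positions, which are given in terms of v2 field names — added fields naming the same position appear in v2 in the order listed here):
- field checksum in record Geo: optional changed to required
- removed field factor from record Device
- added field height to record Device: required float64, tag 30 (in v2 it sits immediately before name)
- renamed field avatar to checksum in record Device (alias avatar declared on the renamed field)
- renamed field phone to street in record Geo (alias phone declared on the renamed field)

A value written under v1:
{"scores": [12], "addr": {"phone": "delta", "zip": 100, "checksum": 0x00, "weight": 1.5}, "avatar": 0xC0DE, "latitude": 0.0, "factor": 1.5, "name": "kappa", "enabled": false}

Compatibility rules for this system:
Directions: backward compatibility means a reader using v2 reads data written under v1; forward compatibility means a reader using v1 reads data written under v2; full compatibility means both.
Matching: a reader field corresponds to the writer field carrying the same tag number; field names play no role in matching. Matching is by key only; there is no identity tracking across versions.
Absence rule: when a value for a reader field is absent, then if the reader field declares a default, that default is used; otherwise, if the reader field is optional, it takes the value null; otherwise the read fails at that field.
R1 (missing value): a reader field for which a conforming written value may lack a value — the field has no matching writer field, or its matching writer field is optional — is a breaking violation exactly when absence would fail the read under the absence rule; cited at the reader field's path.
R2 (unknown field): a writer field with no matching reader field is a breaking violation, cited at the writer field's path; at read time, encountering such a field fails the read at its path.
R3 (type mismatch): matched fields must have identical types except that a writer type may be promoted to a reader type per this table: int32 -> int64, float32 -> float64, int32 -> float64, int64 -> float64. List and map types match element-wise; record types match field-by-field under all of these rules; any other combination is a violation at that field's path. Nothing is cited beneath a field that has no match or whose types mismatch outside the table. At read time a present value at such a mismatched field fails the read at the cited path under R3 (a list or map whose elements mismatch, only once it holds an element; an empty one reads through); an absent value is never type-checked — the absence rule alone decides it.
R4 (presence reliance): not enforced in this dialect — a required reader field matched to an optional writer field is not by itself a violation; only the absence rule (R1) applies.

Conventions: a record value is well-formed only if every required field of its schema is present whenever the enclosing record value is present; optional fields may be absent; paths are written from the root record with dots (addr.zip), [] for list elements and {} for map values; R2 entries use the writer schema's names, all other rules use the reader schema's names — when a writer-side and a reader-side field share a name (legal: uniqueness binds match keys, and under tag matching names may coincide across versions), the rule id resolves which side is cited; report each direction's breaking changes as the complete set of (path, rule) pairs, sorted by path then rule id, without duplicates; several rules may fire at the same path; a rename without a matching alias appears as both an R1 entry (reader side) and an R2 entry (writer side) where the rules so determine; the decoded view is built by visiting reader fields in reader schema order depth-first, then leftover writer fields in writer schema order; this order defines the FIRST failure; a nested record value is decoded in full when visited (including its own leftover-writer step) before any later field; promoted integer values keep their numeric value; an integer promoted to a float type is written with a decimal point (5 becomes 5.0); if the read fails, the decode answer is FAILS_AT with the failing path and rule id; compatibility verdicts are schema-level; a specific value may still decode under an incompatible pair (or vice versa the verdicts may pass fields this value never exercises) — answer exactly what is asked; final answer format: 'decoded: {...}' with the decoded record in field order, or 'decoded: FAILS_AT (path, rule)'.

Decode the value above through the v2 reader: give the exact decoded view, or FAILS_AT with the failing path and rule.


the writer's type comes first in each Device pair
migrating the Device value to v2:
  scores := [12]
  addr.street := "delta" (from writer phone)
  addr.zip := 100
  addr.checksum := 0x00
  addr.weight := 1.5
  checksum := 0xC0DE (from writer avatar)
  latitude := 0.0
  read fails at height under R1 (no fill)
  => FAILS_AT (height, R1)
the other Device changes do not affect what is asked:
  field checksum in record Geo: optional changed to required -> no rule fires on it and the decoded Device view is identical with or without it
  removed field factor from record Device -> shifts the Device verdicts, not this decode
  renamed field avatar to checksum in record Device (alias avatar declared on the renamed field) -> no rule fires on it and the decoded Device view is identical with or without it
  renamed field phone to street in record Geo (alias phone declared on the renamed field) -> no rule fires on it and the decoded Device view is identical with or without it

decoded: FAILS_AT (height, R1)


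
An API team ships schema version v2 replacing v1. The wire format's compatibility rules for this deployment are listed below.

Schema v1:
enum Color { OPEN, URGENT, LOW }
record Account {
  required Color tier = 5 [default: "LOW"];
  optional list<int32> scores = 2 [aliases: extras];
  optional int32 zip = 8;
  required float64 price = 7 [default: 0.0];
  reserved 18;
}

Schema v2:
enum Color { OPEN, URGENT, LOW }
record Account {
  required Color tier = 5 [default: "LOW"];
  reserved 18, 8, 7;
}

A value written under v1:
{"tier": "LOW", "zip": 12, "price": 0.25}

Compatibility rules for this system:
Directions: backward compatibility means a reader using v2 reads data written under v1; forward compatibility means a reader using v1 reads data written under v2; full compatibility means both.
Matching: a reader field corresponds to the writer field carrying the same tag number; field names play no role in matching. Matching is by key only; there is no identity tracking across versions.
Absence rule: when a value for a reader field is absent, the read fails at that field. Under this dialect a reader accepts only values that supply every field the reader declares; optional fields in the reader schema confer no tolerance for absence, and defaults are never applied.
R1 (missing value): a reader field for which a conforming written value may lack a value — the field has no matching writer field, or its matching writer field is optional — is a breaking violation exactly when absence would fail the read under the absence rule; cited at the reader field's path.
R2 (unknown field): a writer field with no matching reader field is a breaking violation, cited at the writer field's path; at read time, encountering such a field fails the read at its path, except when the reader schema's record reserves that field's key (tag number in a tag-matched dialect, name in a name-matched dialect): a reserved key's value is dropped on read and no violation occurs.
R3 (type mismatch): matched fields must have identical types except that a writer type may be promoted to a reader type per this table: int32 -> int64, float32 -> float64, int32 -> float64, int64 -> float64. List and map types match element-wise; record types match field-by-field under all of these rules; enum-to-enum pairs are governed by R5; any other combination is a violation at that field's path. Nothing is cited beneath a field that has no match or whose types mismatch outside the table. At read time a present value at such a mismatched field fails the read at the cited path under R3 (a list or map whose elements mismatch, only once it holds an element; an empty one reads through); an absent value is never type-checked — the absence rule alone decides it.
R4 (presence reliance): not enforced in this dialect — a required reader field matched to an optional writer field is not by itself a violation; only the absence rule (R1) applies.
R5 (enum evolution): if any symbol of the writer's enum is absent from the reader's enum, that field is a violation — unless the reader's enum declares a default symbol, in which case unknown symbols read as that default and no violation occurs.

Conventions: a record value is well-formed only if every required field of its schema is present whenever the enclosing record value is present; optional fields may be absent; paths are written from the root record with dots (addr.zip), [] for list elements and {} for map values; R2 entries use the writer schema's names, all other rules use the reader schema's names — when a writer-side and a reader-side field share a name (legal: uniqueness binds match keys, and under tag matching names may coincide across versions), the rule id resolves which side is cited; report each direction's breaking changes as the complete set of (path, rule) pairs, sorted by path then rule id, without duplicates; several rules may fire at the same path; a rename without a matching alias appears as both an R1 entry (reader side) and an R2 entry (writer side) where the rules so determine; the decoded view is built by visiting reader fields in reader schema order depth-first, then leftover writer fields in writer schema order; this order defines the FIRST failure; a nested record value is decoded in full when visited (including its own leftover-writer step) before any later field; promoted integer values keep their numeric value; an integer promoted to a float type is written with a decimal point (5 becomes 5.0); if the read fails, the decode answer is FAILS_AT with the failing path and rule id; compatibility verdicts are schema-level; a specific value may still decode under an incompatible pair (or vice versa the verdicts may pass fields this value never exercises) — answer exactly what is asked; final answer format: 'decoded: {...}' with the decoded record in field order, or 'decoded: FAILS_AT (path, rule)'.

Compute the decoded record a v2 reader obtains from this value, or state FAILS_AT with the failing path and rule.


decoded: {"tier": "LOW"}

each type pair in Account: writer, then reader
decode (reader v2):
  tier := "LOW"
  writer zip: reserved -> dropped
  writer price: reserved -> dropped
  => decoded: {"tier": "LOW"}


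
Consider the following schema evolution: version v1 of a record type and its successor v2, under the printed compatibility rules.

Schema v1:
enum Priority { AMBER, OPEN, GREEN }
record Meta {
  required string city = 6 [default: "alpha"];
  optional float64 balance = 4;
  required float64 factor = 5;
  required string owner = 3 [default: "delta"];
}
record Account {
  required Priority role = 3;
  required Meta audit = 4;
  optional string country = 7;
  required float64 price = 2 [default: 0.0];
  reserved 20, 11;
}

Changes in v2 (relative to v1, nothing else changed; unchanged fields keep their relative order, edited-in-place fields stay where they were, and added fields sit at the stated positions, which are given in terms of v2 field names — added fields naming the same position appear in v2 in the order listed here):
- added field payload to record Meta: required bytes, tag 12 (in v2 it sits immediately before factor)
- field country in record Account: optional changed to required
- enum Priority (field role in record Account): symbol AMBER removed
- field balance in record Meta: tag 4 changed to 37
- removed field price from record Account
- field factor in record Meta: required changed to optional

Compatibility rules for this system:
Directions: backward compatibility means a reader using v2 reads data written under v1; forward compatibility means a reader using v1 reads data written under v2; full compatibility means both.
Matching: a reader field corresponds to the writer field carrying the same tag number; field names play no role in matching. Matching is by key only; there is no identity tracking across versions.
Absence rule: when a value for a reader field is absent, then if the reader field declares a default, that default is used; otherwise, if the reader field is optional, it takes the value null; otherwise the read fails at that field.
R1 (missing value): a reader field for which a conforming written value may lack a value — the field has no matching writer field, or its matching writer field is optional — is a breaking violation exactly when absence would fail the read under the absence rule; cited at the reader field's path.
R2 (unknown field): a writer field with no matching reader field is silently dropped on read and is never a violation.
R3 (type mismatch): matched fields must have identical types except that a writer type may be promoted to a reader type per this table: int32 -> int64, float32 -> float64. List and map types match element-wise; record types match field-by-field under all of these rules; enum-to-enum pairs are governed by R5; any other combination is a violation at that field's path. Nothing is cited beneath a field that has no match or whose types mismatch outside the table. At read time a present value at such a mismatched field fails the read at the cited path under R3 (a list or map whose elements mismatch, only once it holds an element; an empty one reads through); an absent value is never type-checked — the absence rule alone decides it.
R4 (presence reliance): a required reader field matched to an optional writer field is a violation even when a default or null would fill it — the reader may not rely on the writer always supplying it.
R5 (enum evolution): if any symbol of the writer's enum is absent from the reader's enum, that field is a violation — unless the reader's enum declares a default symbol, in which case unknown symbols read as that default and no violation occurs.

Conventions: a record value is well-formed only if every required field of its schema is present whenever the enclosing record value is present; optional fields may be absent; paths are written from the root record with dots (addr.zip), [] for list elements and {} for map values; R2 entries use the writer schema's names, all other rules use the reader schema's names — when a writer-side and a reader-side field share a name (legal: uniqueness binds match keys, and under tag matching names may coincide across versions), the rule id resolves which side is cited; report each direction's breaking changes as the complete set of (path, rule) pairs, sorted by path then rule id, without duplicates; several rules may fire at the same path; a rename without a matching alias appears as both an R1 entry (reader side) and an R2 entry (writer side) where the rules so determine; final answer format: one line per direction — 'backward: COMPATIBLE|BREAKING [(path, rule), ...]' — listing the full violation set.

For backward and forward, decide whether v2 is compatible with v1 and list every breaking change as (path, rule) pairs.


backward: BREAKING [(audit.payload, R1), (country, R1), (country, R4), (role, R5)]; forward: BREAKING [(audit.factor, R1), (audit.factor, R4)]

each type pair in Account: writer, then reader
backward analysis of Account with v2 as reader and v1 as writer:
  role <- role (Priority -> Priority, writer required)
  audit <- audit (Meta -> Meta, writer required)
  country <- country (string -> string, writer optional)
  writer field price has no reader counterpart
  audit.city <- audit.city (string -> string, writer required)
  audit.balance has no writer counterpart
  audit.payload has no writer counterpart
  audit.factor <- audit.factor (float64 -> float64, writer required)
  audit.owner <- audit.owner (string -> string, writer required)
  writer field audit.balance has no reader counterpart
  violation R1 at audit.payload
  violation R1 at country
  violation R4 at country
  violation R5 at role
  => backward verdict for Account: BREAKING, 4 violation(s)
forward analysis of Account with v1 as reader and v2 as writer:
  role <- role (Priority -> Priority, writer required)
  audit <- audit (Meta -> Meta, writer required)
  country <- country (string -> string, writer required)
  price has no writer counterpart
  audit.city <- audit.city (string -> string, writer required)
  audit.balance has no writer counterpart
  audit.factor <- audit.factor (float64 -> float64, writer optional)
  audit.owner <- audit.owner (string -> string, writer required)
  writer field audit.balance has no reader counterpart
  writer field audit.payload has no reader counterpart
  violation R1 at audit.factor
  violation R4 at audit.factor
  => forward verdict for Account: BREAKING, 2 violation(s)
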